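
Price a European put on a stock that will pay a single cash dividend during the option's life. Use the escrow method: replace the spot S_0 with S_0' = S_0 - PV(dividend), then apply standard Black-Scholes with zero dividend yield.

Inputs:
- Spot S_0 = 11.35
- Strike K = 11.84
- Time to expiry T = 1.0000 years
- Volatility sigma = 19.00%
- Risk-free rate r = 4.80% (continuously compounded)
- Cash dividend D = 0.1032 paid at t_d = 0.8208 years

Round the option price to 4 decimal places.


PV(D) = D * exp(-r * t_d) = 0.1032 * 0.96136762 = 0.09921314
S_0' = S_0 - PV(D) = 11.3500 - 0.09921314 = 11.25078686
d1 = (ln(S_0'/K) + (r + sigma^2/2)*T) / (sigma*sqrt(T)) = 0.07897074
d2 = d1 - sigma*sqrt(T) = -0.11102926
exp(-rT) = 0.95313379
N(-d1) = 0.46852795; N(-d2) = 0.54420343
P = K * exp(-rT) * N(-d2) - S_0' * N(-d1) = 11.8400 * 0.95313379 * 0.54420343 - 11.25078686 * 0.46852795 = 0.8701

Answer: Price = 0.8701


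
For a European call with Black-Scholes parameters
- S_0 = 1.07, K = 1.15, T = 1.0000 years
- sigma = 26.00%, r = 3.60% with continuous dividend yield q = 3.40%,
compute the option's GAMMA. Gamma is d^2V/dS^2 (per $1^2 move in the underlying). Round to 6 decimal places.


Answer: Gamma = 1.372630

Derivation:
d1 = -0.1396280535; d2 = -0.3996280535
phi(d1) = 0.3950722854; exp(-qT) = 0.9665715046; exp(-rT) = 0.9646402935
Gamma = exp(-qT) * phi(d1) / (S * sigma * sqrt(T)) = 0.9665715046 * 0.3950722854 / (1.0700 * 0.2600 * 1.0000000000) = 1.372630


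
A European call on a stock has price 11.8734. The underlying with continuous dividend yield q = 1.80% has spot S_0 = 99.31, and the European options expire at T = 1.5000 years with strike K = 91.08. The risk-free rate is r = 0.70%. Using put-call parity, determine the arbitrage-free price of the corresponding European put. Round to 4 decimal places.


Answer: Put price = 5.3376

Derivation:
Put-call parity: C - P = S_0 * exp(-qT) - K * exp(-rT).
S_0 * exp(-qT) = 99.3100 * 0.97336124 = 96.66450490
K * exp(-rT) = 91.0800 * 0.98955493 = 90.12866326
P = C - S*exp(-qT) + K*exp(-rT)
P = 11.8734 - 96.66450490 + 90.12866326 = 5.3376


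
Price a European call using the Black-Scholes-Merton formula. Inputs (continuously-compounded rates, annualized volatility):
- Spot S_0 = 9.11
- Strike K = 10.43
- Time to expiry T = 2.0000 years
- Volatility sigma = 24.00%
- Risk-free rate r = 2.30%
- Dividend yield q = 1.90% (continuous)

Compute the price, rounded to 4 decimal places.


d1 = (ln(S/K) + (r - q + 0.5*sigma^2) * T) / (sigma * sqrt(T)) = -0.20539554
d2 = d1 - sigma * sqrt(T) = -0.54480679
exp(-rT) = 0.95504196; exp(-qT) = 0.96271294
C = S_0 * exp(-qT) * N(d1) - K * exp(-rT) * N(d2)
N(d1) = 0.41863155; N(d2) = 0.29294320
C = 9.1100 * 0.96271294 * 0.41863155 - 10.4300 * 0.95504196 * 0.29294320 = 0.7535

Answer: Price = 0.7535


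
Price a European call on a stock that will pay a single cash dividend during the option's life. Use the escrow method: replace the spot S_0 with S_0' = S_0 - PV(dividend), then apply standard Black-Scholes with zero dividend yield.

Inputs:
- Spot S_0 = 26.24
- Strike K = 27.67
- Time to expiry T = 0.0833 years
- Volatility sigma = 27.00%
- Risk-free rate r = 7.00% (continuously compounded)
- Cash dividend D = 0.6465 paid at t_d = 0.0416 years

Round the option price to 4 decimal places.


Answer: Price = 0.1981

Derivation:
PV(D) = D * exp(-r * t_d) = 0.6465 * 0.99709224 = 0.64462013
S_0' = S_0 - PV(D) = 26.2400 - 0.64462013 = 25.59537987
d1 = (ln(S_0'/K) + (r + sigma^2/2)*T) / (sigma*sqrt(T)) = -0.88634128
d2 = d1 - sigma*sqrt(T) = -0.96426797
exp(-rT) = 0.99418597
N(d1) = 0.18771683; N(d2) = 0.16745580
C = S_0' * N(d1) - K * exp(-rT) * N(d2) = 25.59537987 * 0.18771683 - 27.6700 * 0.99418597 * 0.16745580 = 0.1981


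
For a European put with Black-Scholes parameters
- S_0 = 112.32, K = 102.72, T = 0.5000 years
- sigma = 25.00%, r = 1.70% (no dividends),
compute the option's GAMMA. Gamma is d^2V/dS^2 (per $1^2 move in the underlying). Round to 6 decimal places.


d1 = 0.6418838193; d2 = 0.4651071240
phi(d1) = 0.3246700147; exp(-qT) = 1.0000000000; exp(-rT) = 0.9915360229
Gamma = exp(-qT) * phi(d1) / (S * sigma * sqrt(T)) = 1.0000000000 * 0.3246700147 / (112.3200 * 0.2500 * 0.7071067812) = 0.016352

Answer: Gamma = 0.016352


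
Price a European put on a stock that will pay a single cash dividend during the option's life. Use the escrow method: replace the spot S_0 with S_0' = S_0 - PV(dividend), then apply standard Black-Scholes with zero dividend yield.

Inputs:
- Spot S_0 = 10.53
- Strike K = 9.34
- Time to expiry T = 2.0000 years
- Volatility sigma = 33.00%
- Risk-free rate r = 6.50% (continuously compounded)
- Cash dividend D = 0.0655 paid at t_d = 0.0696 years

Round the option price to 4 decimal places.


PV(D) = D * exp(-r * t_d) = 0.0655 * 0.99548622 = 0.06520435
S_0' = S_0 - PV(D) = 10.5300 - 0.06520435 = 10.46479565
d1 = (ln(S_0'/K) + (r + sigma^2/2)*T) / (sigma*sqrt(T)) = 0.75555555
d2 = d1 - sigma*sqrt(T) = 0.28886507
exp(-rT) = 0.87809543
N(-d1) = 0.22495786; N(-d2) = 0.38634232
P = K * exp(-rT) * N(-d2) - S_0' * N(-d1) = 9.3400 * 0.87809543 * 0.38634232 - 10.46479565 * 0.22495786 = 0.8144

Answer: Price = 0.8144


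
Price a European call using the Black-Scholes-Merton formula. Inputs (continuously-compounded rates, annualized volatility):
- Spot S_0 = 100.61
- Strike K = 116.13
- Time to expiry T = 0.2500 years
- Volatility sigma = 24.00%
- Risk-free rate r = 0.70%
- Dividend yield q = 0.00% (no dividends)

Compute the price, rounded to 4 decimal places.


Answer: Price = 0.7551

Derivation:
d1 = (ln(S/K) + (r - q + 0.5*sigma^2) * T) / (sigma * sqrt(T)) = -1.12090497
d2 = d1 - sigma * sqrt(T) = -1.24090497
exp(-rT) = 0.99825153; exp(-qT) = 1.00000000
C = S_0 * exp(-qT) * N(d1) - K * exp(-rT) * N(d2)
N(d1) = 0.13116416; N(d2) = 0.10732043
C = 100.6100 * 1.00000000 * 0.13116416 - 116.1300 * 0.99825153 * 0.10732043 = 0.7551


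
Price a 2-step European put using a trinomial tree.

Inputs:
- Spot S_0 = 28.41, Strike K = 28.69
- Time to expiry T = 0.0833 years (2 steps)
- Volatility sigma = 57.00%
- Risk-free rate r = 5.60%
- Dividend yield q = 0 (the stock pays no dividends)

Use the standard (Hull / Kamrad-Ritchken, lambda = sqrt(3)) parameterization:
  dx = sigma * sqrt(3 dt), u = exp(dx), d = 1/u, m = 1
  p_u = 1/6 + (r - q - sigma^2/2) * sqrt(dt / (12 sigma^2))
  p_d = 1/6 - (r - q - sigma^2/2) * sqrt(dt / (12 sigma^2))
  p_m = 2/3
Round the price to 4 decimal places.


dt = T/N = 0.041650; dx = sigma*sqrt(3*dt) = 0.201485
u = exp(dx) = 1.223218; d = 1/u = 0.817516
p_u = 0.155664, p_m = 0.666667, p_d = 0.177669
Discount per step: exp(-r*dt) = 0.997670
Stock lattice S(k, j) with j the centered position index:
  k=0: S(0,+0) = 28.4100
  k=1: S(1,-1) = 23.2256; S(1,+0) = 28.4100; S(1,+1) = 34.7516
  k=2: S(2,-2) = 18.9873; S(2,-1) = 23.2256; S(2,+0) = 28.4100; S(2,+1) = 34.7516; S(2,+2) = 42.5088
Terminal payoffs V(N, j) = max(K - S_T, 0):
  V(2,-2) = 9.702688; V(2,-1) = 5.464378; V(2,+0) = 0.280000; V(2,+1) = 0.000000; V(2,+2) = 0.000000
Backward induction: V(k, j) = exp(-r*dt) * [p_u * V(k+1, j+1) + p_m * V(k+1, j) + p_d * V(k+1, j-1)]
  V(1,-1) = exp(-r*dt) * [p_u*0.280000 + p_m*5.464378 + p_d*9.702688] = 5.397768
  V(1,+0) = exp(-r*dt) * [p_u*0.000000 + p_m*0.280000 + p_d*5.464378] = 1.154821
  V(1,+1) = exp(-r*dt) * [p_u*0.000000 + p_m*0.000000 + p_d*0.280000] = 0.049631
  V(0,+0) = exp(-r*dt) * [p_u*0.049631 + p_m*1.154821 + p_d*5.397768] = 1.732577

Answer: Price = V(0,0) = 1.7326


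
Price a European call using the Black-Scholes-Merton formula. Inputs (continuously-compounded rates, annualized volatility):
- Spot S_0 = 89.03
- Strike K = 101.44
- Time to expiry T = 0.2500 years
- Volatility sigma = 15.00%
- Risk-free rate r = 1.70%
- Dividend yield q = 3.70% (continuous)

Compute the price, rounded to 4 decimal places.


Answer: Price = 0.0993

Derivation:
d1 = (ln(S/K) + (r - q + 0.5*sigma^2) * T) / (sigma * sqrt(T)) = -1.76908799
d2 = d1 - sigma * sqrt(T) = -1.84408799
exp(-rT) = 0.99575902; exp(-qT) = 0.99079265
C = S_0 * exp(-qT) * N(d1) - K * exp(-rT) * N(d2)
N(d1) = 0.03843960; N(d2) = 0.03258516
C = 89.0300 * 0.99079265 * 0.03843960 - 101.4400 * 0.99575902 * 0.03258516 = 0.0993


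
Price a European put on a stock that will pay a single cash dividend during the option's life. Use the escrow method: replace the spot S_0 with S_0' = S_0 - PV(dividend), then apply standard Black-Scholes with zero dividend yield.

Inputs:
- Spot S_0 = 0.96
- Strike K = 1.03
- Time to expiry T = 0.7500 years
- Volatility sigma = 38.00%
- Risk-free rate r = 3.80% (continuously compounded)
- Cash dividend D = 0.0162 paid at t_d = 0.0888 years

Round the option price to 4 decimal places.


PV(D) = D * exp(-r * t_d) = 0.0162 * 0.99663129 = 0.01614543
S_0' = S_0 - PV(D) = 0.9600 - 0.01614543 = 0.94385457
d1 = (ln(S_0'/K) + (r + sigma^2/2)*T) / (sigma*sqrt(T)) = -0.01425745
d2 = d1 - sigma*sqrt(T) = -0.34334711
exp(-rT) = 0.97190229
N(-d1) = 0.50568771; N(-d2) = 0.63433133
P = K * exp(-rT) * N(-d2) - S_0' * N(-d1) = 1.0300 * 0.97190229 * 0.63433133 - 0.94385457 * 0.50568771 = 0.1577

Answer: Price = 0.1577


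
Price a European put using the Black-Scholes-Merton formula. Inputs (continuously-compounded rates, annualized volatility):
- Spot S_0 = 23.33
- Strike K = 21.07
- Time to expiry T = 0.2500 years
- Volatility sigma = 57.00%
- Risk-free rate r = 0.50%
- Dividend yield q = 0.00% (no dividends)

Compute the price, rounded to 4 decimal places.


Answer: Price = 1.5325

Derivation:
d1 = (ln(S/K) + (r - q + 0.5*sigma^2) * T) / (sigma * sqrt(T)) = 0.50439424
d2 = d1 - sigma * sqrt(T) = 0.21939424
exp(-rT) = 0.99875078; exp(-qT) = 1.00000000
P = K * exp(-rT) * N(-d2) - S_0 * exp(-qT) * N(-d1)
N(-d1) = 0.30699218; N(-d2) = 0.41317148
P = 21.0700 * 0.99875078 * 0.41317148 - 23.3300 * 1.00000000 * 0.30699218 = 1.5325


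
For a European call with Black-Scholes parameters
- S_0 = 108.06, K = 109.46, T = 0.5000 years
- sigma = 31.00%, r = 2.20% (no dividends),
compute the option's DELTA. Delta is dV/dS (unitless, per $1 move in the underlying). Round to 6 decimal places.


Answer: Delta = 0.540248

Derivation:
d1 = 0.1010589836; d2 = -0.1181441186
phi(d1) = 0.3969102905; exp(-qT) = 1.0000000000; exp(-rT) = 0.9890602788
N(d1) = 0.5402481812
Delta = exp(-qT) * N(d1) = 1.0000000000 * 0.5402481812 = 0.540248


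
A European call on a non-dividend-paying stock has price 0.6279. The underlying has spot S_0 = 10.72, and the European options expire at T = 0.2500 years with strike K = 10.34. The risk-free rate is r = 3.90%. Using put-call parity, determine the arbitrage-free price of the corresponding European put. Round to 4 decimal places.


Answer: Put price = 0.1476

Derivation:
Put-call parity: C - P = S_0 * exp(-qT) - K * exp(-rT).
S_0 * exp(-qT) = 10.7200 * 1.00000000 = 10.72000000
K * exp(-rT) = 10.3400 * 0.99029738 = 10.23967488
P = C - S*exp(-qT) + K*exp(-rT)
P = 0.6279 - 10.72000000 + 10.23967488 = 0.1476


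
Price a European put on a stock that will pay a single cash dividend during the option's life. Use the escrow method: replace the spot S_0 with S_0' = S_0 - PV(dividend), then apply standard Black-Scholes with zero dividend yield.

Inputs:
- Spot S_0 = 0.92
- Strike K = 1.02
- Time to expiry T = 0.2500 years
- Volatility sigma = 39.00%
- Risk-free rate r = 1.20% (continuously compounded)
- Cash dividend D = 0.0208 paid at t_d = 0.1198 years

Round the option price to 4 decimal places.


PV(D) = D * exp(-r * t_d) = 0.0208 * 0.99856343 = 0.02077012
S_0' = S_0 - PV(D) = 0.9200 - 0.02077012 = 0.89922988
d1 = (ln(S_0'/K) + (r + sigma^2/2)*T) / (sigma*sqrt(T)) = -0.53336768
d2 = d1 - sigma*sqrt(T) = -0.72836768
exp(-rT) = 0.99700450
N(-d1) = 0.70311046; N(-d2) = 0.76680573
P = K * exp(-rT) * N(-d2) - S_0' * N(-d1) = 1.0200 * 0.99700450 * 0.76680573 - 0.89922988 * 0.70311046 = 0.1475

Answer: Price = 0.1475


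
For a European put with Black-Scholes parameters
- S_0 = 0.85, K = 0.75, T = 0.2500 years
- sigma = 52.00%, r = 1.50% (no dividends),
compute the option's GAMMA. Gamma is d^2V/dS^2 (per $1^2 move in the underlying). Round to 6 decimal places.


Answer: Gamma = 1.484130

Derivation:
d1 = 0.6258197806; d2 = 0.3658197806
phi(d1) = 0.3279927639; exp(-qT) = 1.0000000000; exp(-rT) = 0.9962570225
Gamma = exp(-qT) * phi(d1) / (S * sigma * sqrt(T)) = 1.0000000000 * 0.3279927639 / (0.8500 * 0.5200 * 0.5000000000) = 1.484130


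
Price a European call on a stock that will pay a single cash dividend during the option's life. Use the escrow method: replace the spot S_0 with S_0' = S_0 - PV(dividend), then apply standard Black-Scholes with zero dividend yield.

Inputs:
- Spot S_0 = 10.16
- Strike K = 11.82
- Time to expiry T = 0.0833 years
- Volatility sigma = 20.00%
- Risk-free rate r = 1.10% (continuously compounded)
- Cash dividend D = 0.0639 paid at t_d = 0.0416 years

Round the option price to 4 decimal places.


PV(D) = D * exp(-r * t_d) = 0.0639 * 0.99954250 = 0.06387077
S_0' = S_0 - PV(D) = 10.1600 - 0.06387077 = 10.09612923
d1 = (ln(S_0'/K) + (r + sigma^2/2)*T) / (sigma*sqrt(T)) = -2.68623113
d2 = d1 - sigma*sqrt(T) = -2.74395461
exp(-rT) = 0.99908412
N(d1) = 0.00361315; N(d2) = 0.00303520
C = S_0' * N(d1) - K * exp(-rT) * N(d2) = 10.09612923 * 0.00361315 - 11.8200 * 0.99908412 * 0.00303520 = 0.0006

Answer: Price = 0.0006


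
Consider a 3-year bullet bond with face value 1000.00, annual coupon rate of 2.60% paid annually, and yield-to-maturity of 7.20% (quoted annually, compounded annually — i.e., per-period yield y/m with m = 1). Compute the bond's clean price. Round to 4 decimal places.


Coupon per period c = face * coupon_rate / m = 26.000000
Periods per year m = 1; per-period yield y/m = 0.072000
Number of cashflows N = 3
Cashflows (t years, CF_t, discount factor 1/(1+y/m)^(m*t), PV):
  t = 1.0000: CF_t = 26.000000, DF = 0.932836, PV = 24.253731
  t = 2.0000: CF_t = 26.000000, DF = 0.870183, PV = 22.624749
  t = 3.0000: CF_t = 1026.000000, DF = 0.811738, PV = 832.842741
Price P = sum_t PV_t = 879.721222

Answer: Price = 879.7212


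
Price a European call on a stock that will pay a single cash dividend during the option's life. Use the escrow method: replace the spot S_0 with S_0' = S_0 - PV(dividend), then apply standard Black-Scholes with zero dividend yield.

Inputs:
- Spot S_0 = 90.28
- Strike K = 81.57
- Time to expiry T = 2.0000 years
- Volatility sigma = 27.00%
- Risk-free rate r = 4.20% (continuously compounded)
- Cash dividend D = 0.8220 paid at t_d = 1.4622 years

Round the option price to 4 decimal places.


Answer: Price = 21.0008

Derivation:
PV(D) = D * exp(-r * t_d) = 0.8220 * 0.94043532 = 0.77303784
S_0' = S_0 - PV(D) = 90.2800 - 0.77303784 = 89.50696216
d1 = (ln(S_0'/K) + (r + sigma^2/2)*T) / (sigma*sqrt(T)) = 0.65408651
d2 = d1 - sigma*sqrt(T) = 0.27224885
exp(-rT) = 0.91943126
N(d1) = 0.74347196; N(d2) = 0.60728466
C = S_0' * N(d1) - K * exp(-rT) * N(d2) = 89.50696216 * 0.74347196 - 81.5700 * 0.91943126 * 0.60728466 = 21.0008


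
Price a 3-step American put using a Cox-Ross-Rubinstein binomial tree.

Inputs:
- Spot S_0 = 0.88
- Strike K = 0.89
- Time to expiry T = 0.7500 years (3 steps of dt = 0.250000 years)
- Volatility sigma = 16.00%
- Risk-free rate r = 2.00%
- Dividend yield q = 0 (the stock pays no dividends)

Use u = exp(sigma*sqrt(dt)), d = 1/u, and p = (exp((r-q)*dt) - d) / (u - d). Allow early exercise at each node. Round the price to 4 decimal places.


Answer: Price = V(0,0) = 0.0518

Derivation:
dt = T/N = 0.250000
u = exp(sigma*sqrt(dt)) = 1.083287; d = 1/u = 0.923116
p = (exp((r-q)*dt) - d) / (u - d) = 0.511306
Discount per step: exp(-r*dt) = 0.995012
Stock lattice S(k, i) with i counting down-moves:
  k=0: S(0,0) = 0.8800
  k=1: S(1,0) = 0.9533; S(1,1) = 0.8123
  k=2: S(2,0) = 1.0327; S(2,1) = 0.8800; S(2,2) = 0.7499
  k=3: S(3,0) = 1.1187; S(3,1) = 0.9533; S(3,2) = 0.8123; S(3,3) = 0.6922
Terminal payoffs V(N, i) = max(K - S_T, 0):
  V(3,0) = 0.000000; V(3,1) = 0.000000; V(3,2) = 0.077658; V(3,3) = 0.197767
Backward induction: V(k, i) = exp(-r*dt) * [p * V(k+1, i) + (1-p) * V(k+1, i+1)]; then take max(V_cont, immediate exercise) for American.
  V(2,0) = exp(-r*dt) * [p*0.000000 + (1-p)*0.000000] = 0.000000; exercise = 0.000000; V(2,0) = max -> 0.000000
  V(2,1) = exp(-r*dt) * [p*0.000000 + (1-p)*0.077658] = 0.037762; exercise = 0.010000; V(2,1) = max -> 0.037762
  V(2,2) = exp(-r*dt) * [p*0.077658 + (1-p)*0.197767] = 0.135675; exercise = 0.140113; V(2,2) = max -> 0.140113
  V(1,0) = exp(-r*dt) * [p*0.000000 + (1-p)*0.037762] = 0.018362; exercise = 0.000000; V(1,0) = max -> 0.018362
  V(1,1) = exp(-r*dt) * [p*0.037762 + (1-p)*0.140113] = 0.087343; exercise = 0.077658; V(1,1) = max -> 0.087343
  V(0,0) = exp(-r*dt) * [p*0.018362 + (1-p)*0.087343] = 0.051813; exercise = 0.010000; V(0,0) = max -> 0.051813


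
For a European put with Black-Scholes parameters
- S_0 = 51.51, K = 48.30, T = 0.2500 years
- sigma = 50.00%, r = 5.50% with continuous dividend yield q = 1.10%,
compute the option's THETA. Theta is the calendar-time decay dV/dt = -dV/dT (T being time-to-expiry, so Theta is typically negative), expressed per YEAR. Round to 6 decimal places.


Answer: Theta = -8.418773

Derivation:
d1 = 0.4263776117; d2 = 0.1763776117
phi(d1) = 0.3642781820; exp(-qT) = 0.9972537778; exp(-rT) = 0.9863440995
Theta = -S*exp(-qT)*phi(d1)*sigma/(2*sqrt(T)) + r*K*exp(-rT)*N(-d2) - q*S*exp(-qT)*N(-d1)
N(-d1) = 0.3349163562; N(-d2) = 0.4299986461; sqrt(T) = 0.5000000000
Term 1 = -51.5100 * 0.9972537778 * 0.3642781820 * 0.5000 / (2 * 0.5000000000) = -9.3562195631
Term 2 = 0.0550 * 48.3000 * 0.9863440995 * 0.4299986461 = 1.1266923856
Term 3 = -0.0110 * 51.5100 * 0.9972537778 * 0.3349163562 = -0.1892458144
Theta = -9.3562195631 + (1.1266923856) + (-0.1892458144) = -8.418773


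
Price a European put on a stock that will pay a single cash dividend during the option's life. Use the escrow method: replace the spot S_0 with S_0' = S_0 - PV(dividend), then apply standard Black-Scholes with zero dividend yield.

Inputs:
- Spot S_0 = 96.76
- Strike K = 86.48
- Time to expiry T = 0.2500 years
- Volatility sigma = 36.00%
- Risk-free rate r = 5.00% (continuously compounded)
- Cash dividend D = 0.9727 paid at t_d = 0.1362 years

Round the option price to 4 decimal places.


PV(D) = D * exp(-r * t_d) = 0.9727 * 0.99321314 = 0.96609842
S_0' = S_0 - PV(D) = 96.7600 - 0.96609842 = 95.79390158
d1 = (ln(S_0'/K) + (r + sigma^2/2)*T) / (sigma*sqrt(T)) = 0.72769918
d2 = d1 - sigma*sqrt(T) = 0.54769918
exp(-rT) = 0.98757780
N(-d1) = 0.23339888; N(-d2) = 0.29194924
P = K * exp(-rT) * N(-d2) - S_0' * N(-d1) = 86.4800 * 0.98757780 * 0.29194924 - 95.79390158 * 0.23339888 = 2.5759

Answer: Price = 2.5759


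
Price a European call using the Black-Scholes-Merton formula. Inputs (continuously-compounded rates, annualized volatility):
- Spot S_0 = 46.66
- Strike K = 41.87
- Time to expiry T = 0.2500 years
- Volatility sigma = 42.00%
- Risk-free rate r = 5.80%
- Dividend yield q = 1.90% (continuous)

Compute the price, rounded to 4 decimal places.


Answer: Price = 6.8149

Derivation:
d1 = (ln(S/K) + (r - q + 0.5*sigma^2) * T) / (sigma * sqrt(T)) = 0.66722708
d2 = d1 - sigma * sqrt(T) = 0.45722708
exp(-rT) = 0.98560462; exp(-qT) = 0.99526126
C = S_0 * exp(-qT) * N(d1) - K * exp(-rT) * N(d2)
N(d1) = 0.74768645; N(d2) = 0.67624608
C = 46.6600 * 0.99526126 * 0.74768645 - 41.8700 * 0.98560462 * 0.67624608 = 6.8149


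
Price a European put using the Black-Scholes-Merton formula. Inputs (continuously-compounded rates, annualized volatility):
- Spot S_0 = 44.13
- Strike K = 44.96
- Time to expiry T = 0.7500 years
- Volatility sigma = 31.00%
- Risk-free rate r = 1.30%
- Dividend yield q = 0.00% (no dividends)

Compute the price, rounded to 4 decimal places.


d1 = (ln(S/K) + (r - q + 0.5*sigma^2) * T) / (sigma * sqrt(T)) = 0.10114476
d2 = d1 - sigma * sqrt(T) = -0.16732312
exp(-rT) = 0.99029738; exp(-qT) = 1.00000000
P = K * exp(-rT) * N(-d2) - S_0 * exp(-qT) * N(-d1)
N(-d1) = 0.45971778; N(-d2) = 0.56644209
P = 44.9600 * 0.99029738 * 0.56644209 - 44.1300 * 1.00000000 * 0.45971778 = 4.9328

Answer: Price = 4.9328


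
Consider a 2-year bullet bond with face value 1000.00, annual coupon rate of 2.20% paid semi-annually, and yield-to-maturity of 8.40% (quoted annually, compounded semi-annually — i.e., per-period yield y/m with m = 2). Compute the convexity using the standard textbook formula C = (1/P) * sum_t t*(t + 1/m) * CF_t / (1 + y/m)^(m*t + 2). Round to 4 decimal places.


Answer: Convexity = 4.4988

Derivation:
Coupon per period c = face * coupon_rate / m = 11.000000
Periods per year m = 2; per-period yield y/m = 0.042000
Number of cashflows N = 4
Cashflows (t years, CF_t, discount factor 1/(1+y/m)^(m*t), PV):
  t = 0.5000: CF_t = 11.000000, DF = 0.959693, PV = 10.556622
  t = 1.0000: CF_t = 11.000000, DF = 0.921010, PV = 10.131115
  t = 1.5000: CF_t = 11.000000, DF = 0.883887, PV = 9.722759
  t = 2.0000: CF_t = 1011.000000, DF = 0.848260, PV = 857.591128
Price P = sum_t PV_t = 888.001625
Convexity numerator sum_t t*(t + 1/m) * CF_t / (1+y/m)^(m*t + 2):
  t = 0.5000: term = 4.861380
  t = 1.0000: term = 13.996294
  t = 1.5000: term = 26.864289
  t = 2.0000: term = 3949.251994
Convexity = (1/P) * sum = 3994.973957 / 888.001625 = 4.498836


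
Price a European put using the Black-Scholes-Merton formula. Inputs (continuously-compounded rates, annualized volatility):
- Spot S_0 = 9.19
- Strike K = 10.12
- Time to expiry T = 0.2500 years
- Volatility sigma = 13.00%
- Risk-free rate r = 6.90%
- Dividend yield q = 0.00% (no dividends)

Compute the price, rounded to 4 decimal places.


Answer: Price = 0.7905

Derivation:
d1 = (ln(S/K) + (r - q + 0.5*sigma^2) * T) / (sigma * sqrt(T)) = -1.18515735
d2 = d1 - sigma * sqrt(T) = -1.25015735
exp(-rT) = 0.98289793; exp(-qT) = 1.00000000
P = K * exp(-rT) * N(-d2) - S_0 * exp(-qT) * N(-d1)
N(-d1) = 0.88202238; N(-d2) = 0.89437896
P = 10.1200 * 0.98289793 * 0.89437896 - 9.1900 * 1.00000000 * 0.88202238 = 0.7905


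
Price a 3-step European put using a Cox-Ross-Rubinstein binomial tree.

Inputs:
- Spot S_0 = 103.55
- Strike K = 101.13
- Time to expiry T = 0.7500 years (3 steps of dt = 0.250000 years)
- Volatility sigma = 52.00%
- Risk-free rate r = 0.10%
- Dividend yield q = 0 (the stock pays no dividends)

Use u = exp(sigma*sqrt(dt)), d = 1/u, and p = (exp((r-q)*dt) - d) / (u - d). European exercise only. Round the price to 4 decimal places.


Answer: Price = V(0,0) = 18.4806

Derivation:
dt = T/N = 0.250000
u = exp(sigma*sqrt(dt)) = 1.296930; d = 1/u = 0.771052
p = (exp((r-q)*dt) - d) / (u - d) = 0.435839
Discount per step: exp(-r*dt) = 0.999750
Stock lattice S(k, i) with i counting down-moves:
  k=0: S(0,0) = 103.5500
  k=1: S(1,0) = 134.2971; S(1,1) = 79.8424
  k=2: S(2,0) = 174.1740; S(2,1) = 103.5500; S(2,2) = 61.5626
  k=3: S(3,0) = 225.8915; S(3,1) = 134.2971; S(3,2) = 79.8424; S(3,3) = 47.4679
Terminal payoffs V(N, i) = max(K - S_T, 0):
  V(3,0) = 0.000000; V(3,1) = 0.000000; V(3,2) = 21.287608; V(3,3) = 53.662058
Backward induction: V(k, i) = exp(-r*dt) * [p * V(k+1, i) + (1-p) * V(k+1, i+1)].
  V(2,0) = exp(-r*dt) * [p*0.000000 + (1-p)*0.000000] = 0.000000
  V(2,1) = exp(-r*dt) * [p*0.000000 + (1-p)*21.287608] = 12.006633
  V(2,2) = exp(-r*dt) * [p*21.287608 + (1-p)*53.662058] = 39.542118
  V(1,0) = exp(-r*dt) * [p*0.000000 + (1-p)*12.006633] = 6.771979
  V(1,1) = exp(-r*dt) * [p*12.006633 + (1-p)*39.542118] = 27.534191
  V(0,0) = exp(-r*dt) * [p*6.771979 + (1-p)*27.534191] = 18.480585


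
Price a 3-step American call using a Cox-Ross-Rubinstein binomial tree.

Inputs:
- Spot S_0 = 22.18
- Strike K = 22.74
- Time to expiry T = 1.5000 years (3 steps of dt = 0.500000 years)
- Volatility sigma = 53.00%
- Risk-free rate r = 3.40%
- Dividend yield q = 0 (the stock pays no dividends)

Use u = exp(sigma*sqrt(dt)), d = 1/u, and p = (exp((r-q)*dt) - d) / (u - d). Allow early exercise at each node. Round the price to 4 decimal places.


Answer: Price = V(0,0) = 6.2932

Derivation:
dt = T/N = 0.500000
u = exp(sigma*sqrt(dt)) = 1.454652; d = 1/u = 0.687450
p = (exp((r-q)*dt) - d) / (u - d) = 0.429738
Discount per step: exp(-r*dt) = 0.983144
Stock lattice S(k, i) with i counting down-moves:
  k=0: S(0,0) = 22.1800
  k=1: S(1,0) = 32.2642; S(1,1) = 15.2476
  k=2: S(2,0) = 46.9331; S(2,1) = 22.1800; S(2,2) = 10.4820
  k=3: S(3,0) = 68.2714; S(3,1) = 32.2642; S(3,2) = 15.2476; S(3,3) = 7.2058
Terminal payoffs V(N, i) = max(S_T - K, 0):
  V(3,0) = 45.531388; V(3,1) = 9.524178; V(3,2) = 0.000000; V(3,3) = 0.000000
Backward induction: V(k, i) = exp(-r*dt) * [p * V(k+1, i) + (1-p) * V(k+1, i+1)]; then take max(V_cont, immediate exercise) for American.
  V(2,0) = exp(-r*dt) * [p*45.531388 + (1-p)*9.524178] = 24.576459; exercise = 24.193146; V(2,0) = max -> 24.576459
  V(2,1) = exp(-r*dt) * [p*9.524178 + (1-p)*0.000000] = 4.023906; exercise = 0.000000; V(2,1) = max -> 4.023906
  V(2,2) = exp(-r*dt) * [p*0.000000 + (1-p)*0.000000] = 0.000000; exercise = 0.000000; V(2,2) = max -> 0.000000
  V(1,0) = exp(-r*dt) * [p*24.576459 + (1-p)*4.023906] = 12.639404; exercise = 9.524178; V(1,0) = max -> 12.639404
  V(1,1) = exp(-r*dt) * [p*4.023906 + (1-p)*0.000000] = 1.700076; exercise = 0.000000; V(1,1) = max -> 1.700076
  V(0,0) = exp(-r*dt) * [p*12.639404 + (1-p)*1.700076] = 6.293217; exercise = 0.000000; V(0,0) = max -> 6.293217


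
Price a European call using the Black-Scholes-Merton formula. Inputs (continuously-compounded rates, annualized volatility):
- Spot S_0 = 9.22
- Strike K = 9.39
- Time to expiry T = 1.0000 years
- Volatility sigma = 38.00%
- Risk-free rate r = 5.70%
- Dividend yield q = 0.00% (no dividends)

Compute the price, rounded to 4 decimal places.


d1 = (ln(S/K) + (r - q + 0.5*sigma^2) * T) / (sigma * sqrt(T)) = 0.29192038
d2 = d1 - sigma * sqrt(T) = -0.08807962
exp(-rT) = 0.94459407; exp(-qT) = 1.00000000
C = S_0 * exp(-qT) * N(d1) - K * exp(-rT) * N(d2)
N(d1) = 0.61482625; N(d2) = 0.46490670
C = 9.2200 * 1.00000000 * 0.61482625 - 9.3900 * 0.94459407 * 0.46490670 = 1.5451

Answer: Price = 1.5451


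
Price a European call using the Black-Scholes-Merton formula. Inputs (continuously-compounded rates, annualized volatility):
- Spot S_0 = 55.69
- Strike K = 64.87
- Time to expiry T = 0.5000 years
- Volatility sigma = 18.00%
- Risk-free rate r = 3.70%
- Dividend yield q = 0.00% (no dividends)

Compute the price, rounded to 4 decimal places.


d1 = (ln(S/K) + (r - q + 0.5*sigma^2) * T) / (sigma * sqrt(T)) = -0.98982905
d2 = d1 - sigma * sqrt(T) = -1.11710827
exp(-rT) = 0.98167007; exp(-qT) = 1.00000000
C = S_0 * exp(-qT) * N(d1) - K * exp(-rT) * N(d2)
N(d1) = 0.16112884; N(d2) = 0.13197402
C = 55.6900 * 1.00000000 * 0.16112884 - 64.8700 * 0.98167007 * 0.13197402 = 0.5690

Answer: Price = 0.5690


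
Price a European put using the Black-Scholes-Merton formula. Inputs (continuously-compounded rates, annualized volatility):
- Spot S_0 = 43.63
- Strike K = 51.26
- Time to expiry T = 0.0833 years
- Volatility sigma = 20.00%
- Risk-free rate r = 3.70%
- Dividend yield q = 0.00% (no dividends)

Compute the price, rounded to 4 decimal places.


Answer: Price = 7.4748

Derivation:
d1 = (ln(S/K) + (r - q + 0.5*sigma^2) * T) / (sigma * sqrt(T)) = -2.70977490
d2 = d1 - sigma * sqrt(T) = -2.76749838
exp(-rT) = 0.99692264; exp(-qT) = 1.00000000
P = K * exp(-rT) * N(-d2) - S_0 * exp(-qT) * N(-d1)
N(-d1) = 0.99663356; N(-d2) = 0.99717558
P = 51.2600 * 0.99692264 * 0.99717558 - 43.6300 * 1.00000000 * 0.99663356 = 7.4748


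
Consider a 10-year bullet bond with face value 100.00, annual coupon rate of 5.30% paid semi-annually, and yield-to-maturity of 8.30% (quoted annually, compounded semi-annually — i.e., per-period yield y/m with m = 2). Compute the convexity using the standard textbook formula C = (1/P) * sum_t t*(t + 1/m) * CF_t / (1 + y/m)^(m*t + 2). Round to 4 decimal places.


Coupon per period c = face * coupon_rate / m = 2.650000
Periods per year m = 2; per-period yield y/m = 0.041500
Number of cashflows N = 20
Cashflows (t years, CF_t, discount factor 1/(1+y/m)^(m*t), PV):
  t = 0.5000: CF_t = 2.650000, DF = 0.960154, PV = 2.544407
  t = 1.0000: CF_t = 2.650000, DF = 0.921895, PV = 2.443022
  t = 1.5000: CF_t = 2.650000, DF = 0.885161, PV = 2.345676
  t = 2.0000: CF_t = 2.650000, DF = 0.849890, PV = 2.252209
  t = 2.5000: CF_t = 2.650000, DF = 0.816025, PV = 2.162467
  t = 3.0000: CF_t = 2.650000, DF = 0.783510, PV = 2.076301
  t = 3.5000: CF_t = 2.650000, DF = 0.752290, PV = 1.993568
  t = 4.0000: CF_t = 2.650000, DF = 0.722314, PV = 1.914131
  t = 4.5000: CF_t = 2.650000, DF = 0.693532, PV = 1.837860
  t = 5.0000: CF_t = 2.650000, DF = 0.665897, PV = 1.764628
  t = 5.5000: CF_t = 2.650000, DF = 0.639364, PV = 1.694314
  t = 6.0000: CF_t = 2.650000, DF = 0.613887, PV = 1.626802
  t = 6.5000: CF_t = 2.650000, DF = 0.589426, PV = 1.561979
  t = 7.0000: CF_t = 2.650000, DF = 0.565940, PV = 1.499740
  t = 7.5000: CF_t = 2.650000, DF = 0.543389, PV = 1.439981
  t = 8.0000: CF_t = 2.650000, DF = 0.521737, PV = 1.382603
  t = 8.5000: CF_t = 2.650000, DF = 0.500948, PV = 1.327511
  t = 9.0000: CF_t = 2.650000, DF = 0.480987, PV = 1.274615
  t = 9.5000: CF_t = 2.650000, DF = 0.461821, PV = 1.223826
  t = 10.0000: CF_t = 102.650000, DF = 0.443419, PV = 45.516983
Price P = sum_t PV_t = 79.882622
Convexity numerator sum_t t*(t + 1/m) * CF_t / (1+y/m)^(m*t + 2):
  t = 0.5000: term = 1.172838
  t = 1.0000: term = 3.378314
  t = 1.5000: term = 6.487401
  t = 2.0000: term = 10.381503
  t = 2.5000: term = 14.951757
  t = 3.0000: term = 20.098377
  t = 3.5000: term = 25.730039
  t = 4.0000: term = 31.763301
  t = 4.5000: term = 38.122061
  t = 5.0000: term = 44.737043
  t = 5.5000: term = 51.545321
  t = 6.0000: term = 58.489868
  t = 6.5000: term = 65.519135
  t = 7.0000: term = 72.586656
  t = 7.5000: term = 79.650675
  t = 8.0000: term = 86.673802
  t = 8.5000: term = 93.622686
  t = 9.0000: term = 100.467710
  t = 9.5000: term = 107.182706
  t = 10.0000: term = 4405.997217
Convexity = (1/P) * sum = 5318.558412 / 79.882622 = 66.579667

Answer: Convexity = 66.5797


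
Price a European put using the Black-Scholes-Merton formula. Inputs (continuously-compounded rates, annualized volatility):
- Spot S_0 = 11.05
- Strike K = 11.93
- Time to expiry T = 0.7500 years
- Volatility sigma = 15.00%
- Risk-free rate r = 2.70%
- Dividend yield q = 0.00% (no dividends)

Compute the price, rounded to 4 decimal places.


Answer: Price = 0.9638

Derivation:
d1 = (ln(S/K) + (r - q + 0.5*sigma^2) * T) / (sigma * sqrt(T)) = -0.36902927
d2 = d1 - sigma * sqrt(T) = -0.49893308
exp(-rT) = 0.97995365; exp(-qT) = 1.00000000
P = K * exp(-rT) * N(-d2) - S_0 * exp(-qT) * N(-d1)
N(-d1) = 0.64394705; N(-d2) = 0.69108674
P = 11.9300 * 0.97995365 * 0.69108674 - 11.0500 * 1.00000000 * 0.64394705 = 0.9638


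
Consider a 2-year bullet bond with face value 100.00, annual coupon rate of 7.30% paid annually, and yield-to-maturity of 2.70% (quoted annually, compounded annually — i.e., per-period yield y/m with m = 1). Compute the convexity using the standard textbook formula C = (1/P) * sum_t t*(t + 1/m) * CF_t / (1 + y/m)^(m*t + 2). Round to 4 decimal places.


Coupon per period c = face * coupon_rate / m = 7.300000
Periods per year m = 1; per-period yield y/m = 0.027000
Number of cashflows N = 2
Cashflows (t years, CF_t, discount factor 1/(1+y/m)^(m*t), PV):
  t = 1.0000: CF_t = 7.300000, DF = 0.973710, PV = 7.108082
  t = 2.0000: CF_t = 107.300000, DF = 0.948111, PV = 101.732293
Price P = sum_t PV_t = 108.840375
Convexity numerator sum_t t*(t + 1/m) * CF_t / (1+y/m)^(m*t + 2):
  t = 1.0000: term = 13.478499
  t = 2.0000: term = 578.720942
Convexity = (1/P) * sum = 592.199440 / 108.840375 = 5.440990

Answer: Convexity = 5.4410


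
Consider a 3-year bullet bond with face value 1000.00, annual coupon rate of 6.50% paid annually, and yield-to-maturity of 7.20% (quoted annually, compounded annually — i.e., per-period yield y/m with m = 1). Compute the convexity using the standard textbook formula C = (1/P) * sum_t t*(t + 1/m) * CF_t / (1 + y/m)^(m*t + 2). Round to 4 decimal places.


Answer: Convexity = 9.6039

Derivation:
Coupon per period c = face * coupon_rate / m = 65.000000
Periods per year m = 1; per-period yield y/m = 0.072000
Number of cashflows N = 3
Cashflows (t years, CF_t, discount factor 1/(1+y/m)^(m*t), PV):
  t = 1.0000: CF_t = 65.000000, DF = 0.932836, PV = 60.634328
  t = 2.0000: CF_t = 65.000000, DF = 0.870183, PV = 56.561873
  t = 3.0000: CF_t = 1065.000000, DF = 0.811738, PV = 864.500506
Price P = sum_t PV_t = 981.696708
Convexity numerator sum_t t*(t + 1/m) * CF_t / (1+y/m)^(m*t + 2):
  t = 1.0000: term = 105.525883
  t = 2.0000: term = 295.314972
  t = 3.0000: term = 9027.280287
Convexity = (1/P) * sum = 9428.121143 / 981.696708 = 9.603904


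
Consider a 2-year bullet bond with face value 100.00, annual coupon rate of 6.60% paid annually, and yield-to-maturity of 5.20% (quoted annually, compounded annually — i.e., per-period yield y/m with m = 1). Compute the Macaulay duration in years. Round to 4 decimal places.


Answer: Macaulay duration = 1.9388 years

Derivation:
Coupon per period c = face * coupon_rate / m = 6.600000
Periods per year m = 1; per-period yield y/m = 0.052000
Number of cashflows N = 2
Cashflows (t years, CF_t, discount factor 1/(1+y/m)^(m*t), PV):
  t = 1.0000: CF_t = 6.600000, DF = 0.950570, PV = 6.273764
  t = 2.0000: CF_t = 106.600000, DF = 0.903584, PV = 96.322052
Price P = sum_t PV_t = 102.595816
Macaulay numerator sum_t t * PV_t:
  t * PV_t at t = 1.0000: 6.273764
  t * PV_t at t = 2.0000: 192.644104
Macaulay duration D = (sum_t t * PV_t) / P = 198.917868 / 102.595816 = 1.938850


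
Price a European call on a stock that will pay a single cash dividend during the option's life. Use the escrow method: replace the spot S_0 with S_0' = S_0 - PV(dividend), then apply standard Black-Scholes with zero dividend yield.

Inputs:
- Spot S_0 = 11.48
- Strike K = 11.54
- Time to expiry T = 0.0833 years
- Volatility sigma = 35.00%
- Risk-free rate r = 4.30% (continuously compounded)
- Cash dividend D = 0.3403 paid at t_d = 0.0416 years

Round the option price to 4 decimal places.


Answer: Price = 0.2990

Derivation:
PV(D) = D * exp(-r * t_d) = 0.3403 * 0.99821280 = 0.33969182
S_0' = S_0 - PV(D) = 11.4800 - 0.33969182 = 11.14030818
d1 = (ln(S_0'/K) + (r + sigma^2/2)*T) / (sigma*sqrt(T)) = -0.26298125
d2 = d1 - sigma*sqrt(T) = -0.36399734
exp(-rT) = 0.99642451
N(d1) = 0.39628251; N(d2) = 0.35793000
C = S_0' * N(d1) - K * exp(-rT) * N(d2) = 11.14030818 * 0.39628251 - 11.5400 * 0.99642451 * 0.35793000 = 0.2990


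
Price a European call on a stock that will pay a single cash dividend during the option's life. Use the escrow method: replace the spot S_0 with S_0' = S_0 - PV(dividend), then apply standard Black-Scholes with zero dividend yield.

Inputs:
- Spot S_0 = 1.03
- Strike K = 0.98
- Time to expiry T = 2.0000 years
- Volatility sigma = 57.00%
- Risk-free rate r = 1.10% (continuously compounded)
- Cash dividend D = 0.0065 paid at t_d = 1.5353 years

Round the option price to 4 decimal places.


PV(D) = D * exp(-r * t_d) = 0.0065 * 0.98325351 = 0.00639115
S_0' = S_0 - PV(D) = 1.0300 - 0.00639115 = 1.02360885
d1 = (ln(S_0'/K) + (r + sigma^2/2)*T) / (sigma*sqrt(T)) = 0.48435224
d2 = d1 - sigma*sqrt(T) = -0.32174949
exp(-rT) = 0.97824024
N(d1) = 0.68593205; N(d2) = 0.37382124
C = S_0' * N(d1) - K * exp(-rT) * N(d2) = 1.02360885 * 0.68593205 - 0.9800 * 0.97824024 * 0.37382124 = 0.3438

Answer: Price = 0.3438


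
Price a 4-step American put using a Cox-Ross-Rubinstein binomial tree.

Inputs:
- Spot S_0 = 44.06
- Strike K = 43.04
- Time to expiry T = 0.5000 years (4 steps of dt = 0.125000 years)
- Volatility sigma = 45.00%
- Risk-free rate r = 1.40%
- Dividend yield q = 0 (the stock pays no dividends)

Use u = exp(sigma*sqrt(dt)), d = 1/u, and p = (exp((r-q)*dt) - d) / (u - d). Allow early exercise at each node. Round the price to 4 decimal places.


Answer: Price = V(0,0) = 4.7059

Derivation:
dt = T/N = 0.125000
u = exp(sigma*sqrt(dt)) = 1.172454; d = 1/u = 0.852912
p = (exp((r-q)*dt) - d) / (u - d) = 0.465790
Discount per step: exp(-r*dt) = 0.998252
Stock lattice S(k, i) with i counting down-moves:
  k=0: S(0,0) = 44.0600
  k=1: S(1,0) = 51.6583; S(1,1) = 37.5793
  k=2: S(2,0) = 60.5670; S(2,1) = 44.0600; S(2,2) = 32.0518
  k=3: S(3,0) = 71.0120; S(3,1) = 51.6583; S(3,2) = 37.5793; S(3,3) = 27.3374
  k=4: S(4,0) = 83.2584; S(4,1) = 60.5670; S(4,2) = 44.0600; S(4,3) = 32.0518; S(4,4) = 23.3164
Terminal payoffs V(N, i) = max(K - S_T, 0):
  V(4,0) = 0.000000; V(4,1) = 0.000000; V(4,2) = 0.000000; V(4,3) = 10.988170; V(4,4) = 19.723617
Backward induction: V(k, i) = exp(-r*dt) * [p * V(k+1, i) + (1-p) * V(k+1, i+1)]; then take max(V_cont, immediate exercise) for American.
  V(3,0) = exp(-r*dt) * [p*0.000000 + (1-p)*0.000000] = 0.000000; exercise = 0.000000; V(3,0) = max -> 0.000000
  V(3,1) = exp(-r*dt) * [p*0.000000 + (1-p)*0.000000] = 0.000000; exercise = 0.000000; V(3,1) = max -> 0.000000
  V(3,2) = exp(-r*dt) * [p*0.000000 + (1-p)*10.988170] = 5.859723; exercise = 5.460702; V(3,2) = max -> 5.859723
  V(3,3) = exp(-r*dt) * [p*10.988170 + (1-p)*19.723617] = 15.627359; exercise = 15.702613; V(3,3) = max -> 15.702613
  V(2,0) = exp(-r*dt) * [p*0.000000 + (1-p)*0.000000] = 0.000000; exercise = 0.000000; V(2,0) = max -> 0.000000
  V(2,1) = exp(-r*dt) * [p*0.000000 + (1-p)*5.859723] = 3.124848; exercise = 0.000000; V(2,1) = max -> 3.124848
  V(2,2) = exp(-r*dt) * [p*5.859723 + (1-p)*15.702613] = 11.098451; exercise = 10.988170; V(2,2) = max -> 11.098451
  V(1,0) = exp(-r*dt) * [p*0.000000 + (1-p)*3.124848] = 1.666405; exercise = 0.000000; V(1,0) = max -> 1.666405
  V(1,1) = exp(-r*dt) * [p*3.124848 + (1-p)*11.098451] = 7.371512; exercise = 5.460702; V(1,1) = max -> 7.371512
  V(0,0) = exp(-r*dt) * [p*1.666405 + (1-p)*7.371512] = 4.705886; exercise = 0.000000; V(0,0) = max -> 4.705886


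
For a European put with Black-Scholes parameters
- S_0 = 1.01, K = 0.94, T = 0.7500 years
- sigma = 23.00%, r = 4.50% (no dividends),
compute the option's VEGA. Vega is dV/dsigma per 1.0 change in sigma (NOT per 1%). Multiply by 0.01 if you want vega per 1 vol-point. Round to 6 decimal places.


d1 = 0.6296292586; d2 = 0.4304434157
phi(d1) = 0.3272093709; exp(-qT) = 1.0000000000; exp(-rT) = 0.9668131777
Vega = S * exp(-qT) * phi(d1) * sqrt(T) = 1.0100 * 1.0000000000 * 0.3272093709 * 0.8660254038 = 0.286205

Answer: Vega = 0.286205


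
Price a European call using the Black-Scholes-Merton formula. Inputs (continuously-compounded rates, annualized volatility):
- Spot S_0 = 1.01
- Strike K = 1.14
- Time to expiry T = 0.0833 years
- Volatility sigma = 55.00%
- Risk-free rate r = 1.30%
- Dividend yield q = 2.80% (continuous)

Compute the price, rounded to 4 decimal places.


Answer: Price = 0.0215

Derivation:
d1 = (ln(S/K) + (r - q + 0.5*sigma^2) * T) / (sigma * sqrt(T)) = -0.69124736
d2 = d1 - sigma * sqrt(T) = -0.84998693
exp(-rT) = 0.99891769; exp(-qT) = 0.99767032
C = S_0 * exp(-qT) * N(d1) - K * exp(-rT) * N(d2)
N(d1) = 0.24470505; N(d2) = 0.19766618
C = 1.0100 * 0.99767032 * 0.24470505 - 1.1400 * 0.99891769 * 0.19766618 = 0.0215


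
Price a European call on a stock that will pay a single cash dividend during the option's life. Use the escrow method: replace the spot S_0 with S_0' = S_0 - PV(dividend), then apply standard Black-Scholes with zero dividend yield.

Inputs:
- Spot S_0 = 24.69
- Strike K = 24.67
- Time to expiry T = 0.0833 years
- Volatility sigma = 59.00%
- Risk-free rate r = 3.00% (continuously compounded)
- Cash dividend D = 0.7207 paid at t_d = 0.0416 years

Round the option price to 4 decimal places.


Answer: Price = 1.3485

Derivation:
PV(D) = D * exp(-r * t_d) = 0.7207 * 0.99875278 = 0.71980113
S_0' = S_0 - PV(D) = 24.6900 - 0.71980113 = 23.97019887
d1 = (ln(S_0'/K) + (r + sigma^2/2)*T) / (sigma*sqrt(T)) = -0.06917386
d2 = d1 - sigma*sqrt(T) = -0.23945813
exp(-rT) = 0.99750412
N(d1) = 0.47242561; N(d2) = 0.40537518
C = S_0' * N(d1) - K * exp(-rT) * N(d2) = 23.97019887 * 0.47242561 - 24.6700 * 0.99750412 * 0.40537518 = 1.3485


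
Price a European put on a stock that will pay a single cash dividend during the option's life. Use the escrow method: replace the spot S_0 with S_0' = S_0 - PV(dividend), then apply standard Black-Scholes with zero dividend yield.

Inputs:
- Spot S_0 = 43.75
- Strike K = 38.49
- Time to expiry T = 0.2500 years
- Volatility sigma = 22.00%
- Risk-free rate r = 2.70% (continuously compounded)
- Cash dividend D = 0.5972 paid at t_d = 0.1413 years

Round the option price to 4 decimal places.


Answer: Price = 0.3055

Derivation:
PV(D) = D * exp(-r * t_d) = 0.5972 * 0.99619217 = 0.59492596
S_0' = S_0 - PV(D) = 43.7500 - 0.59492596 = 43.15507404
d1 = (ln(S_0'/K) + (r + sigma^2/2)*T) / (sigma*sqrt(T)) = 1.15637758
d2 = d1 - sigma*sqrt(T) = 1.04637758
exp(-rT) = 0.99327273
N(-d1) = 0.12376337; N(-d2) = 0.14769337
P = K * exp(-rT) * N(-d2) - S_0' * N(-d1) = 38.4900 * 0.99327273 * 0.14769337 - 43.15507404 * 0.12376337 = 0.3055
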